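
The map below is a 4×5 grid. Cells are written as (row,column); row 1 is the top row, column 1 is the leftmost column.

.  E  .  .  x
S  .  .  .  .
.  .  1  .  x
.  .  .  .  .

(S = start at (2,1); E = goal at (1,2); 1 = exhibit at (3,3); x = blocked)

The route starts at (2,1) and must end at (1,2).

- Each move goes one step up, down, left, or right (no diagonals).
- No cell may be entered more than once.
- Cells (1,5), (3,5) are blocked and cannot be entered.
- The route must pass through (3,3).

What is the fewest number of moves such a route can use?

6

Any route passes through (3,3) somewhere between (2,1) and (1,2). Summing Manhattan distances along the two legs ((2,1) → (3,3) → (1,2)) gives a lower bound of 3 + 3 = 6 moves.
A route of 6 moves achieves this: (2,1) → (3,1) → (3,2) → (3,3) → (2,3) → (1,3) → (1,2).
Since 6 matches the lower bound, it is optimal.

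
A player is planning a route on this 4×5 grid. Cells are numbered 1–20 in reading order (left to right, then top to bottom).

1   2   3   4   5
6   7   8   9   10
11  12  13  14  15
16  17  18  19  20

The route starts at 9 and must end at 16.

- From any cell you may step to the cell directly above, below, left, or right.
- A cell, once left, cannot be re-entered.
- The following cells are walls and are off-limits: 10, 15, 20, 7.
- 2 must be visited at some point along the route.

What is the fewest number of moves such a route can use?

7

Any route passes through 2 somewhere between 9 and 16. Summing Manhattan distances along the two legs (9 → 2 → 16) gives a lower bound of 3 + 4 = 7 moves.
A route of 7 moves achieves this: 9 → 4 → 3 → 2 → 1 → 6 → 11 → 16.
Since 7 matches the lower bound, it is optimal.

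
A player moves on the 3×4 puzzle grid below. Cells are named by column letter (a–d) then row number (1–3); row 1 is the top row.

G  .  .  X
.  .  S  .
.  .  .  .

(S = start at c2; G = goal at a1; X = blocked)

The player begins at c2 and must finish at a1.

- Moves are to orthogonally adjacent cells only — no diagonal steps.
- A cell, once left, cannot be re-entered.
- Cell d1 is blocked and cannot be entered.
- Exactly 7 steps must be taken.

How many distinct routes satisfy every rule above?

Need simple routes of exactly 7 moves from c2 to a1 (Manhattan distance 3, so 2 moves are spent on a detour and 2 undoing it).
Enumerating: c2 c1 b1 b2 b3 a3 a2 a1 | c2 c3 b3 a3 a2 b2 b1 a1 | c2 d2 d3 c3 b3 b2 b1 a1 | c2 d2 d3 c3 b3 b2 a2 a1 | c2 d2 d3 c3 b3 a3 a2 a1.
That gives 5 routes.

5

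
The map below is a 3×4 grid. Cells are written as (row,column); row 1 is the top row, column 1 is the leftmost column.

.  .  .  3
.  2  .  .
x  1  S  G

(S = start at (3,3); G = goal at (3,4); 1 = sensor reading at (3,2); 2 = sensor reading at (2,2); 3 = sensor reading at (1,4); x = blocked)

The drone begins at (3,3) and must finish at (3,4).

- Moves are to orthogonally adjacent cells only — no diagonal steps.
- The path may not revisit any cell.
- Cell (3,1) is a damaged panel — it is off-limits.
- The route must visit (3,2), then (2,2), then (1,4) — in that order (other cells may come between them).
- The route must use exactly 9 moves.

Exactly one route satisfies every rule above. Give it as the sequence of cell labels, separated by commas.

The waypoints must appear in the order (3,2), (2,2), (1,4), with no cell reused.
Route from (3,3): left 1 to (3,2), up 1 to (2,2), left 1 to (2,1), up 1 to (1,1), right 3 to (1,4), down 2 to (3,4) — 9 moves in all.
Check: order respected (1 at step 1, 2 at step 2, 3 at step 7); 9 moves as required.

(3,3), (3,2), (2,2), (2,1), (1,1), (1,2), (1,3), (1,4), (2,4), (3,4)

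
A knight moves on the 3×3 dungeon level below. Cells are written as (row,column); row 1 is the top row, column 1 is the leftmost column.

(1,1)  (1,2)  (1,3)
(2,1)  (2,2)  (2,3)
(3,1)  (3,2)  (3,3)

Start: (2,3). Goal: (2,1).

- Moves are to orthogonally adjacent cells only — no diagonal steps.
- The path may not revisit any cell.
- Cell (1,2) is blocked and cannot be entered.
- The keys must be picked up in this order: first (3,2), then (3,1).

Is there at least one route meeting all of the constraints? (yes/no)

yes

One route that works: (2,3) → (3,3) → (3,2) → (3,1) → (2,1).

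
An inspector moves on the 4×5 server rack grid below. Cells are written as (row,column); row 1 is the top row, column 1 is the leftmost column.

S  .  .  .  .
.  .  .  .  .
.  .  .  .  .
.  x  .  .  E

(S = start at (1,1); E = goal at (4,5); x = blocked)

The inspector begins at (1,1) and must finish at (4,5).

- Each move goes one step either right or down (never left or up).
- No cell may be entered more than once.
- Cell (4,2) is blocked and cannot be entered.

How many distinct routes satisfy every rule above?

31

A right/down-only route from (1,1) to (4,5) makes exactly 3 down-moves and 4 right-moves in some order.
With no other constraints that would be C(7,3) = 35 routes.
Subtract routes through each blocked cell (inclusion–exclusion for overlaps): − through (4,2): 4 → 31.
That gives 31 routes.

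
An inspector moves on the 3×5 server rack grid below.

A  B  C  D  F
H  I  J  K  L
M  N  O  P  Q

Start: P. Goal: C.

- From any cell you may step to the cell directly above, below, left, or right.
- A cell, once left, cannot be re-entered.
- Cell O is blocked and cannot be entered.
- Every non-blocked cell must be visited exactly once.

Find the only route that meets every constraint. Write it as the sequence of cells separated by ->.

Need to visit all 14 open cells exactly once, starting at P and ending at C.
Route from P: right 1 to Q, up 2 to F, left 1 to D, down 1 to K, left 2 to I, down 1 to N, left 1 to M, up 2 to A, right 2 to C — 13 moves in all.
Check: all 14 open cells covered.

P -> Q -> L -> F -> D -> K -> J -> I -> N -> M -> H -> A -> B -> C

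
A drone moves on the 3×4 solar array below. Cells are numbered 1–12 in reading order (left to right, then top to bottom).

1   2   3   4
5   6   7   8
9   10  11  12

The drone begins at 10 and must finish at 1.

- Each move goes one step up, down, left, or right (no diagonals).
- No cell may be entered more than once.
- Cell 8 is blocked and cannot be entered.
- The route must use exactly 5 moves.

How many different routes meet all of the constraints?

5

Need simple routes of exactly 5 moves from 10 to 1 (Manhattan distance 3, so 1 moves are spent on a detour and 1 undoing it).
Enumerating: 10 6 7 3 2 1 | 10 9 5 6 2 1 | 10 11 7 3 2 1 | 10 11 7 6 2 1 | 10 11 7 6 5 1.
That gives 5 routes.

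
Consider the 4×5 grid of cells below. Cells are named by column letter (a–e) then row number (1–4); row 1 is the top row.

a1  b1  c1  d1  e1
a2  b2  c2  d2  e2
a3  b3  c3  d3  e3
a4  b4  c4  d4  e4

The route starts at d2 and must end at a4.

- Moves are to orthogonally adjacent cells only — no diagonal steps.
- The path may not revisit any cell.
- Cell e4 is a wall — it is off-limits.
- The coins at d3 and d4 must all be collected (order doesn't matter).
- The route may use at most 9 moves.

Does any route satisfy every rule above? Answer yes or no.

One route that works: d2 → d3 → d4 → c4 → b4 → a4.

yes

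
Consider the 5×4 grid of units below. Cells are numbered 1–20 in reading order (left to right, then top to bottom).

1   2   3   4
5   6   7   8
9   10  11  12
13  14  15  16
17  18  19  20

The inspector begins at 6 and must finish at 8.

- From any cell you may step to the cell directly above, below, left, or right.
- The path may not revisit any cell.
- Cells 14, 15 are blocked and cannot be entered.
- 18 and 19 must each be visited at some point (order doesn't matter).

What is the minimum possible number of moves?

10

Any route passes through 18 and 19 in some order between 6 and 8. Summing Manhattan distances along each leg and taking the cheapest ordering (6 → 18 → 19 → 8) gives a lower bound of 3 + 1 + 4 = 8 moves.
That bound ignores the blocked cells. Measuring each leg by the fewest moves that actually steer around them (6→18: 5; 18→19: 1; 19→8: 4) raises the lower bound to 10.
A route of 10 moves exists: 6 → 10 → 9 → 13 → 17 → 18 → 19 → 20 → 16 → 12 → 8.
Since 10 matches that lower bound, it is optimal.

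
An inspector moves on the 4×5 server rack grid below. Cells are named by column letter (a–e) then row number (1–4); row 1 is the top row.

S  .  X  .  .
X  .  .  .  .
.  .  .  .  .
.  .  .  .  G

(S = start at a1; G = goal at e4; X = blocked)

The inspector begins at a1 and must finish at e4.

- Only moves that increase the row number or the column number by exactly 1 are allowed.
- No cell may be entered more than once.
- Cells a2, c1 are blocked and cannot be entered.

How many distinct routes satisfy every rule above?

10

A right/down-only route from a1 to e4 makes exactly 3 down-moves and 4 right-moves in some order.
With no other constraints that would be C(7,3) = 35 routes.
Subtract routes through each blocked cell (inclusion–exclusion for overlaps): − through c1: 10 − through a2: 15 → 10.
That gives 10 routes.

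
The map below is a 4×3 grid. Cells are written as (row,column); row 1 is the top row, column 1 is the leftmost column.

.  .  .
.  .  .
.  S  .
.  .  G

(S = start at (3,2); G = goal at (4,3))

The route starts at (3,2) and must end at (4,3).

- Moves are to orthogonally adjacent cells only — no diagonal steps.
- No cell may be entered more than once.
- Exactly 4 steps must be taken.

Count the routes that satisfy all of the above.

Need simple routes of exactly 4 moves from (3,2) to (4,3) (Manhattan distance 2, so 1 moves are spent on a detour and 1 undoing it).
Enumerating: (3,2) (2,2) (2,3) (3,3) (4,3) | (3,2) (3,1) (4,1) (4,2) (4,3).
That gives 2 routes.

2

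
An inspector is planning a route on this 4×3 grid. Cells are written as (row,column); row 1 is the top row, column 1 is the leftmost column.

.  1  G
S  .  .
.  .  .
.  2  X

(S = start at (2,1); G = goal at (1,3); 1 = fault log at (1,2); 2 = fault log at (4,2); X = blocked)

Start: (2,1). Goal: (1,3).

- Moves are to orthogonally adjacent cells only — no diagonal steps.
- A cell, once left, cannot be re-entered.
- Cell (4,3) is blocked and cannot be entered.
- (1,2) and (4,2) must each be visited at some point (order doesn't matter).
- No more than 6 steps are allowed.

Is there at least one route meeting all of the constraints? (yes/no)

Even ignoring the no-revisit rule, getting from (2,1) to (1,3), taking the cheapest ordering (2,1) → (4,2) → (1,2) → (1,3) needs at least 3 + 3 + 1 = 7 moves (Manhattan distance per leg), which exceeds the 6-move limit.

no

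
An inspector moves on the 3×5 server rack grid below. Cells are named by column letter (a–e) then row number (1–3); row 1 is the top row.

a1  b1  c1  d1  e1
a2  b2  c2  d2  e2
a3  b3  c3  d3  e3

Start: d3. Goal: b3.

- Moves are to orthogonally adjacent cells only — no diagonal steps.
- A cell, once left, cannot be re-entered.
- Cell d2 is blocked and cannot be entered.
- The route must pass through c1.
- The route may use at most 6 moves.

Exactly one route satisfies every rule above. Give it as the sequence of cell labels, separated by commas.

d3, c3, c2, c1, b1, b2, b3

The budget equals the shortest possible length, so every move has to be on a shortest route through the required cells.
Route from d3: left to c3, 2× up (reaching c1), left to b1, 2× down (reaching b3) — 6 moves in all.
Check: all required cells visited; 6 ≤ 6 moves.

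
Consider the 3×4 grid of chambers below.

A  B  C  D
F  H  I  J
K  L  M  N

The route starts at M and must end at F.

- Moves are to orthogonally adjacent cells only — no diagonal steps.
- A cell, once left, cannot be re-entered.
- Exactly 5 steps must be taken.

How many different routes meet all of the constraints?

Need simple routes of exactly 5 moves from M to F (Manhattan distance 3, so 1 moves are spent on a detour and 1 undoing it).
Enumerating: M I C B H F | M I C B A F | M I H B A F | M I H L K F | M L H B A F | M N J I H F.
That gives 6 routes.

6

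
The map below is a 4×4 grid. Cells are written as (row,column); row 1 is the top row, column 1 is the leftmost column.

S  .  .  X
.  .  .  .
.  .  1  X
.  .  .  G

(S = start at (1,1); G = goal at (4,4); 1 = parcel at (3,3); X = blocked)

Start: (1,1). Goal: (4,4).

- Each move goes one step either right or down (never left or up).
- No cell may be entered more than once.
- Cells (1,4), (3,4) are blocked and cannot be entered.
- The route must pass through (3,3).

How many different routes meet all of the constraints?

6

A right/down-only route from (1,1) to (4,4) makes exactly 3 down-moves and 3 right-moves in some order.
With no other constraints that would be C(6,3) = 20 routes.
Split at (3,3) and multiply the segment counts (each segment already excludes blocked cells): (1,1)→(3,3): 6; (3,3)→(4,4): 1; product = 6.
That gives 6 routes.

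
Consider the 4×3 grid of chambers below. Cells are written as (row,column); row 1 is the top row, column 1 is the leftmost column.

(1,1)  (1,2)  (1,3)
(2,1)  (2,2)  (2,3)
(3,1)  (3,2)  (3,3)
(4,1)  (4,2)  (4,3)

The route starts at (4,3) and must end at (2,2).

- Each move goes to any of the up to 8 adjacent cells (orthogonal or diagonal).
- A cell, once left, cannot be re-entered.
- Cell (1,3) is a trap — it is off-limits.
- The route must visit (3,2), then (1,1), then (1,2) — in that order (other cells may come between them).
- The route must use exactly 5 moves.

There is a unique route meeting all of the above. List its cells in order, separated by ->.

The waypoints must appear in the order (3,2), (1,1), (1,2), with no cell reused.
Route from (4,3): up-left 2 to (2,1), up 1 to (1,1), right 1 to (1,2), down 1 to (2,2) — 5 moves in all.
Check: order respected ((3,2) at step 1, (1,1) at step 3, (1,2) at step 4); 5 moves as required.

(4,3) -> (3,2) -> (2,1) -> (1,1) -> (1,2) -> (2,2)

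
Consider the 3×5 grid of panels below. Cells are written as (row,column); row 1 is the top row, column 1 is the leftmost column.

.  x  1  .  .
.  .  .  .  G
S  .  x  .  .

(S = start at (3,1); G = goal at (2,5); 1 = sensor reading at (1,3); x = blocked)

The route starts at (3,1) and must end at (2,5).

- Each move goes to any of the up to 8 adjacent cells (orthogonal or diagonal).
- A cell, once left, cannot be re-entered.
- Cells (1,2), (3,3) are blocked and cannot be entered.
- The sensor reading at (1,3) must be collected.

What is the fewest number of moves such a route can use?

Any route passes through (1,3) somewhere between (3,1) and (2,5). Summing Chebyshev distances along the two legs ((3,1) → (1,3) → (2,5)) gives a lower bound of 2 + 2 = 4 moves.
A route of 4 moves achieves this: (3,1) → (2,2) → (1,3) → (1,4) → (2,5).
Since 4 matches the lower bound, it is optimal.

4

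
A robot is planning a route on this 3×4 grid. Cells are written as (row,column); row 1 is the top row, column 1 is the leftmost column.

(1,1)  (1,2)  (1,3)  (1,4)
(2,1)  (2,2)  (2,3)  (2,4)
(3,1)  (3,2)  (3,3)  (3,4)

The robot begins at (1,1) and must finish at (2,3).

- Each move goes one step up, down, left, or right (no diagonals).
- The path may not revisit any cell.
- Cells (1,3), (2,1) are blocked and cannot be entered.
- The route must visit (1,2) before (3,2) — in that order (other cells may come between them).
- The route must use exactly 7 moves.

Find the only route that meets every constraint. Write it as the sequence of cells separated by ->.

The waypoints must appear in the order (1,2), (3,2), with no cell reused.
Route from (1,1): right to (1,2), 2× down (reaching (3,2)), 2× right (reaching (3,4)), up to (2,4), left to (2,3) — 7 moves in all.
Check: order respected ((1,2) at step 1, (3,2) at step 3); 7 moves as required.

(1,1) -> (1,2) -> (2,2) -> (3,2) -> (3,3) -> (3,4) -> (2,4) -> (2,3)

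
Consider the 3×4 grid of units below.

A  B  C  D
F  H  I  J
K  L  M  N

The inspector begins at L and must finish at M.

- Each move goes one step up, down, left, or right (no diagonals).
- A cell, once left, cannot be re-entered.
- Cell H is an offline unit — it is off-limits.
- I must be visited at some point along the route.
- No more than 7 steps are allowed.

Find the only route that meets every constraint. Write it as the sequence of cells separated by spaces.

L K F A B C I M

The 7-move cap with required stops at I leaves no slack for detours.
Route from L: left to K, 2× up (reaching A), 2× right (reaching C), 2× down (reaching M) — 7 moves in all.
Check: all required cells visited; 7 ≤ 7 moves.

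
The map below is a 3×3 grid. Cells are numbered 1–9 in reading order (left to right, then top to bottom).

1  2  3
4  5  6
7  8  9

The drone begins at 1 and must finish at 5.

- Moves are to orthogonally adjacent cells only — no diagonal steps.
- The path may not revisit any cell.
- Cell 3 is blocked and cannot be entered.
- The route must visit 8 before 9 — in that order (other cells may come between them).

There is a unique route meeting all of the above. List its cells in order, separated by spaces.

The waypoints must appear in the order 8, 9, with no cell reused.
Route from 1: down 2 to 7, right 2 to 9, up 1 to 6, left 1 to 5 — 6 moves in all.
Check: order respected (8 at step 3, 9 at step 4).

1 4 7 8 9 6 5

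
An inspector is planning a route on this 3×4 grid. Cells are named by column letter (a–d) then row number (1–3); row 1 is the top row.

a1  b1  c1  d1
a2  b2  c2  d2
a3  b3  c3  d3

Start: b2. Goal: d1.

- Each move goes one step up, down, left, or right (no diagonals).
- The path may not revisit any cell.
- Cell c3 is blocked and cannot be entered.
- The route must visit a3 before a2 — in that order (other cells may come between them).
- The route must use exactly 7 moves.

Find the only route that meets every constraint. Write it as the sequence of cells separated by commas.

b2, b3, a3, a2, a1, b1, c1, d1

The waypoints must appear in the order a3, a2, with no cell reused.
Route from b2: down to b3, left to a3, 2× up (reaching a1), 3× right (reaching d1) — 7 moves in all.
Check: order respected (a3 at step 2, a2 at step 3); 7 moves as required.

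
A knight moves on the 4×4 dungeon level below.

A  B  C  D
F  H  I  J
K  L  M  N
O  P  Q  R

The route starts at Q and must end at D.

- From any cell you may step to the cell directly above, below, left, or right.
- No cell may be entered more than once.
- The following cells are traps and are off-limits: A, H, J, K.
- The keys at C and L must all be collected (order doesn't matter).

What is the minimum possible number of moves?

Any route passes through C and L in some order between Q and D. Summing Manhattan distances along each leg and taking the cheapest ordering (Q → L → C → D) gives a lower bound of 2 + 3 + 1 = 6 moves.
A route of 6 moves achieves this: Q → P → L → M → I → C → D.
Since 6 matches the lower bound, it is optimal.

6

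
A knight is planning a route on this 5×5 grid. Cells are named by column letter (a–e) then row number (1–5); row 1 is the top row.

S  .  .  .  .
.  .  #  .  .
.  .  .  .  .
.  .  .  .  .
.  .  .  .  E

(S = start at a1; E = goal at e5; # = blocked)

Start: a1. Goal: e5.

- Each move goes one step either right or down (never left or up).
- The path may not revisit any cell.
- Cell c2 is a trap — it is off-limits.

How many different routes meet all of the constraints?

A right/down-only route from a1 to e5 makes exactly 4 down-moves and 4 right-moves in some order.
With no other constraints that would be C(8,4) = 70 routes.
Subtract routes through each blocked cell (inclusion–exclusion for overlaps): − through c2: 30 → 40.
That gives 40 routes.

40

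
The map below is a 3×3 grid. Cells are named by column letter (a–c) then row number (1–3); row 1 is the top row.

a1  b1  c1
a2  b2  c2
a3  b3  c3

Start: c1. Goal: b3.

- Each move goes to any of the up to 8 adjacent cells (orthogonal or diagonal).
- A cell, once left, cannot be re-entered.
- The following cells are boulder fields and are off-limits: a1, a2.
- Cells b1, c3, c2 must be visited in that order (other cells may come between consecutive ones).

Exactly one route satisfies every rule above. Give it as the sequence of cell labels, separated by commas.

The waypoints must appear in the order b1, c3, c2, with no cell reused.
Route from c1: left to b1, down to b2, down-right to c3, up to c2, down-left to b3 — 5 moves in all.
Check: order respected (b1 at step 1, c3 at step 3, c2 at step 4).

c1, b1, b2, c3, c2, b3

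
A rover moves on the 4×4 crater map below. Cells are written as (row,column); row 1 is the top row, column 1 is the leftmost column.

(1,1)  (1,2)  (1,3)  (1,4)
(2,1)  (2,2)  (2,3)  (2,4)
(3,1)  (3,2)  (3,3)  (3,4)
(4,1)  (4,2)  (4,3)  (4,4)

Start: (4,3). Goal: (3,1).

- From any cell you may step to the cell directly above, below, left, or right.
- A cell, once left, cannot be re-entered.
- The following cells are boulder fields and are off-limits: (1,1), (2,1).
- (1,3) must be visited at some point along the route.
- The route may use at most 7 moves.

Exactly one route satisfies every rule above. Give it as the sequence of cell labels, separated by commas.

The budget equals the shortest possible length, so every move has to be on a shortest route through the required cells.
Route from (4,3): up 3 to (1,3), left 1 to (1,2), down 2 to (3,2), left 1 to (3,1) — 7 moves in all.
Check: all required cells visited; 7 ≤ 7 moves.

(4,3), (3,3), (2,3), (1,3), (1,2), (2,2), (3,2), (3,1)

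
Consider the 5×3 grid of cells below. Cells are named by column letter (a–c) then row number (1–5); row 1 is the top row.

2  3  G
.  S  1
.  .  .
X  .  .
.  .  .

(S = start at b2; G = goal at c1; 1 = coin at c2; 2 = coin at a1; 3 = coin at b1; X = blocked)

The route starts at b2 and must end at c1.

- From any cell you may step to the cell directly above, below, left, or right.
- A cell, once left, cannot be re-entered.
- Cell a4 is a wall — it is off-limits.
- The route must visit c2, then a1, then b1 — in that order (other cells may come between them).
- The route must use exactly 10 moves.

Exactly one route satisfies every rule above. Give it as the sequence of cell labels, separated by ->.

The waypoints must appear in the order c2, a1, b1, with no cell reused.
Route from b2: right 1 to c2, down 2 to c4, left 1 to b4, up 1 to b3, left 1 to a3, up 2 to a1, right 2 to c1 — 10 moves in all.
Check: order respected (1 at step 1, 2 at step 8, 3 at step 9); 10 moves as required.

b2 -> c2 -> c3 -> c4 -> b4 -> b3 -> a3 -> a2 -> a1 -> b1 -> c1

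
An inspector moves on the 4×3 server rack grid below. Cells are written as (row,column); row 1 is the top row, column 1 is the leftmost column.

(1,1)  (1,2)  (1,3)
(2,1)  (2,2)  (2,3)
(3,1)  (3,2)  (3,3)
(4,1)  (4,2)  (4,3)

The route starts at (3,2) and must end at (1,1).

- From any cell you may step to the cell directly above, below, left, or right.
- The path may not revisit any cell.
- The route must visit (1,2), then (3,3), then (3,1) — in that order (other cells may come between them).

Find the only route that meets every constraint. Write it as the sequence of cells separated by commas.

(3,2), (2,2), (1,2), (1,3), (2,3), (3,3), (4,3), (4,2), (4,1), (3,1), (2,1), (1,1)

The waypoints must appear in the order (1,2), (3,3), (3,1), with no cell reused.
Route from (3,2): 2× up (reaching (1,2)), right to (1,3), 3× down (reaching (4,3)), 2× left (reaching (4,1)), 3× up (reaching (1,1)) — 11 moves in all.
Check: order respected ((1,2) at step 2, (3,3) at step 5, (3,1) at step 9).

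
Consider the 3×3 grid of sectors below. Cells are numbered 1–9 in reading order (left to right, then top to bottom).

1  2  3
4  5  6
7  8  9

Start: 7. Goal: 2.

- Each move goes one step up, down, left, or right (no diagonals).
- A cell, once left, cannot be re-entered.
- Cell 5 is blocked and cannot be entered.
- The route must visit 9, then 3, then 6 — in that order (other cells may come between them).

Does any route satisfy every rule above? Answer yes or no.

no

Ignoring the required order, 1 revisit-free route from 7 to 2 passes through all of 9, 3, and 6; the waypoint orders that occur are 9 → 6 → 3 (1) — never 9 → 3 → 6.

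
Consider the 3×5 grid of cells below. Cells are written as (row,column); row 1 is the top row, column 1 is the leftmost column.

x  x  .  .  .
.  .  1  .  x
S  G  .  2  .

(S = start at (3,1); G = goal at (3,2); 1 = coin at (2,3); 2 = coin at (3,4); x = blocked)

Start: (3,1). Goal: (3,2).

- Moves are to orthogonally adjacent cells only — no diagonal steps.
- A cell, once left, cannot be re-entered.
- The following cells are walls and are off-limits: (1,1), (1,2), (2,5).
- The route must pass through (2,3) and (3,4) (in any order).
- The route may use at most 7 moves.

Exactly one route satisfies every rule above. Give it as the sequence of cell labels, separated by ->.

The 7-move cap with required stops at (2,3), (3,4) leaves no slack for detours.
Route from (3,1): up 1 to (2,1), right 3 to (2,4), down 1 to (3,4), left 2 to (3,2) — 7 moves in all.
Check: all required cells visited; 7 ≤ 7 moves.

(3,1) -> (2,1) -> (2,2) -> (2,3) -> (2,4) -> (3,4) -> (3,3) -> (3,2)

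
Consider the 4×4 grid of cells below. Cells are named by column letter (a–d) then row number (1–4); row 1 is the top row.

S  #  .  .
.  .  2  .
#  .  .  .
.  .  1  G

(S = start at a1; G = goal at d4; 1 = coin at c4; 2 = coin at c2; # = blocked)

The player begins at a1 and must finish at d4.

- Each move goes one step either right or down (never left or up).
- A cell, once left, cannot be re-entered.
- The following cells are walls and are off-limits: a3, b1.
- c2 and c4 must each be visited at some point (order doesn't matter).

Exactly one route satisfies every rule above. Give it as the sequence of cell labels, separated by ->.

a1 -> a2 -> b2 -> c2 -> c3 -> c4 -> d4

Moves only go right or down, so the column and row indices never decrease.
Route from a1: down to a2, 2× right (reaching c2), 2× down (reaching c4), right to d4 — 6 moves in all.
Check: all required cells visited.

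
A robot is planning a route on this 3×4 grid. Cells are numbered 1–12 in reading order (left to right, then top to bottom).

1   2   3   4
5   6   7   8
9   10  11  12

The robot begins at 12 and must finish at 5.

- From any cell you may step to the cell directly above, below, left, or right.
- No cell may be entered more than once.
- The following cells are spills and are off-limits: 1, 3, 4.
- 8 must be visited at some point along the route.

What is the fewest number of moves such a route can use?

4

Any route passes through 8 somewhere between 12 and 5. Summing Manhattan distances along the two legs (12 → 8 → 5) gives a lower bound of 1 + 3 = 4 moves.
A route of 4 moves achieves this: 12 → 8 → 7 → 6 → 5.
Since 4 matches the lower bound, it is optimal.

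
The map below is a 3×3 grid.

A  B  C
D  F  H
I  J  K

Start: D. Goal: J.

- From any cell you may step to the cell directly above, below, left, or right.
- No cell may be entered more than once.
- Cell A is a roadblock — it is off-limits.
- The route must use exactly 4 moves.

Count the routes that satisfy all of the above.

1

Need simple routes of exactly 4 moves from D to J (Manhattan distance 2, so 1 moves are spent on a detour and 1 undoing it).
Enumerating: D F H K J.
That gives 1 route.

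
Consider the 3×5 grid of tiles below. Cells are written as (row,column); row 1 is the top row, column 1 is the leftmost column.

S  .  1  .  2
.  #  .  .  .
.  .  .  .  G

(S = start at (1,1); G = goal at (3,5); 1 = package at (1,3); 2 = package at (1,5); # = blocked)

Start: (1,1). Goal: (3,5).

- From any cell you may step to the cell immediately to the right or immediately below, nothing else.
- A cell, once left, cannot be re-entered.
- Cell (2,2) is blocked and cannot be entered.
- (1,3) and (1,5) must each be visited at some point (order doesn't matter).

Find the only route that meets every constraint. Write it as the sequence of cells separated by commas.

(1,1), (1,2), (1,3), (1,4), (1,5), (2,5), (3,5)

Moves only go right or down, so the column and row indices never decrease.
Route from (1,1): right 4 to (1,5), down 2 to (3,5) — 6 moves in all.
Check: all required cells visited.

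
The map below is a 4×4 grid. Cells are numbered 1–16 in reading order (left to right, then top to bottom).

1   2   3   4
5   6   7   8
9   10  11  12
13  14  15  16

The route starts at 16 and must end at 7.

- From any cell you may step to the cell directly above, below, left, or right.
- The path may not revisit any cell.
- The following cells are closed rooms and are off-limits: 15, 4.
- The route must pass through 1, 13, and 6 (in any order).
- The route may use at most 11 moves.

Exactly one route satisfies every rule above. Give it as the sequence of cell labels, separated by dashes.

16 - 12 - 11 - 10 - 14 - 13 - 9 - 5 - 1 - 2 - 6 - 7

Any route must reach 1, 13, and 6 and still end at 7 within 11 moves, so the order of the required stops is forced.
Route from 16: up to 12, 2× left (reaching 10), down to 14, left to 13, 3× up (reaching 1), right to 2, down to 6, right to 7 — 11 moves in all.
Check: all required cells visited; 11 ≤ 11 moves.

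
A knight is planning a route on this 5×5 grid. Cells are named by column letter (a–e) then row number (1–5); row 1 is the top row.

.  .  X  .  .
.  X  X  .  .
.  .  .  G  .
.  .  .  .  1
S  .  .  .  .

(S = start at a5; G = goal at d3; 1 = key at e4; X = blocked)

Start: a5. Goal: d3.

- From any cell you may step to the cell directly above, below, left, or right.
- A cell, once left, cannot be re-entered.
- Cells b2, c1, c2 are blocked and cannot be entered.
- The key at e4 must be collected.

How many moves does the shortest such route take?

Any route passes through e4 somewhere between a5 and d3. Summing Manhattan distances along the two legs (a5 → e4 → d3) gives a lower bound of 5 + 2 = 7 moves.
A route of 7 moves achieves this: a5 → a4 → b4 → c4 → d4 → e4 → e3 → d3.
Since 7 matches the lower bound, it is optimal.

7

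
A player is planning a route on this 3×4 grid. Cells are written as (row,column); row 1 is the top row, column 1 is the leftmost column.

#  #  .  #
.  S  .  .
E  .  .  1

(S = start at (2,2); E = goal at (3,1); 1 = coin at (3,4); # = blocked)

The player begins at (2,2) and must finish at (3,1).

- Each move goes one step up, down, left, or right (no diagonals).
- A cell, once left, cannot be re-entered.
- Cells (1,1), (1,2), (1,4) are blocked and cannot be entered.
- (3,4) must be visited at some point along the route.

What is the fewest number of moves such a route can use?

6

Any route passes through (3,4) somewhere between (2,2) and (3,1). Summing Manhattan distances along the two legs ((2,2) → (3,4) → (3,1)) gives a lower bound of 3 + 3 = 6 moves.
A route of 6 moves achieves this: (2,2) → (2,3) → (2,4) → (3,4) → (3,3) → (3,2) → (3,1).
Since 6 matches the lower bound, it is optimal.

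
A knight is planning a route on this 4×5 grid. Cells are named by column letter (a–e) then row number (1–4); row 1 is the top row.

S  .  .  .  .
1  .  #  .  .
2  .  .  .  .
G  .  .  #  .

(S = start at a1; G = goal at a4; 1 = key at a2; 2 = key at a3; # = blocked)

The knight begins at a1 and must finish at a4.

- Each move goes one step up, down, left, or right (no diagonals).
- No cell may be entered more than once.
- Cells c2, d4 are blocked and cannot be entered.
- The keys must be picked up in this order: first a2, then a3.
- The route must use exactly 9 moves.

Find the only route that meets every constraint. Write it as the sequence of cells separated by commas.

The waypoints must appear in the order a2, a3, with no cell reused.
Route from a1: right to b1, down to b2, left to a2, down to a3, 2× right (reaching c3), down to c4, 2× left (reaching a4) — 9 moves in all.
Check: order respected (1 at step 3, 2 at step 4); 9 moves as required.

a1, b1, b2, a2, a3, b3, c3, c4, b4, a4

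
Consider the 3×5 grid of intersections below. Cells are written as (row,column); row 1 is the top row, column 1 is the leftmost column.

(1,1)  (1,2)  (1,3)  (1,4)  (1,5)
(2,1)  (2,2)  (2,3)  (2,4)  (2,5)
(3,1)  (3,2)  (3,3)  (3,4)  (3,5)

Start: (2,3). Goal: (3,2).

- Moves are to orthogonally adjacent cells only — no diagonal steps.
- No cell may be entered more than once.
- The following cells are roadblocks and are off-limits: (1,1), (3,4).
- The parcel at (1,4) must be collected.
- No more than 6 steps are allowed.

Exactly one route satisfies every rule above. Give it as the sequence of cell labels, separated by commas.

The budget equals the shortest possible length, so every move has to be on a shortest route through the required cells.
Route from (2,3): right 1 to (2,4), up 1 to (1,4), left 2 to (1,2), down 2 to (3,2) — 6 moves in all.
Check: all required cells visited; 6 ≤ 6 moves.

(2,3), (2,4), (1,4), (1,3), (1,2), (2,2), (3,2)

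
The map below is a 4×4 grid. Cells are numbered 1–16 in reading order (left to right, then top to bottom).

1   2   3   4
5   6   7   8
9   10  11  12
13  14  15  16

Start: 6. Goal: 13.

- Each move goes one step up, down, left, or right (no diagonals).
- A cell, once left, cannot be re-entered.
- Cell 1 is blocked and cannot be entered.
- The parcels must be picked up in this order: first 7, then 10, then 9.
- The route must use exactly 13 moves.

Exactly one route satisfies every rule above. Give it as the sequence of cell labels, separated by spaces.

The waypoints must appear in the order 7, 10, 9, with no cell reused.
Route from 6: up to 2, 2× right (reaching 4), down to 8, left to 7, down to 11, right to 12, down to 16, 2× left (reaching 14), up to 10, left to 9, down to 13 — 13 moves in all.
Check: order respected (7 at step 5, 10 at step 11, 9 at step 12); 13 moves as required.

6 2 3 4 8 7 11 12 16 15 14 10 9 13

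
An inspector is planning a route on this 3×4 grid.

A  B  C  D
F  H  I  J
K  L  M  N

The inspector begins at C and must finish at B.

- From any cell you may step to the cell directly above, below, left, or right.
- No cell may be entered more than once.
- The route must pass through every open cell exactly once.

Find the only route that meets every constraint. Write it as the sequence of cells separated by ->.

C -> D -> J -> N -> M -> I -> H -> L -> K -> F -> A -> B

Need to visit all 12 open cells exactly once, starting at C and ending at B.
Route from C: right 1 to D, down 2 to N, left 1 to M, up 1 to I, left 1 to H, down 1 to L, left 1 to K, up 2 to A, right 1 to B — 11 moves in all.
Check: all 12 open cells covered.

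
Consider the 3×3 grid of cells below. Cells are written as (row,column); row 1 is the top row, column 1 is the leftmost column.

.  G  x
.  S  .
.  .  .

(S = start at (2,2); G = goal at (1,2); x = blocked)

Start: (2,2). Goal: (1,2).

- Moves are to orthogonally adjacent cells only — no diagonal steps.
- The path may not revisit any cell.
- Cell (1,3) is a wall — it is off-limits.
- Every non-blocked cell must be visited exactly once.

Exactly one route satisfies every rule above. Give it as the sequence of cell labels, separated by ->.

(2,2) -> (2,3) -> (3,3) -> (3,2) -> (3,1) -> (2,1) -> (1,1) -> (1,2)

Need to visit all 8 open cells exactly once, starting at (2,2) and ending at (1,2).
Cell (3,3) has only two open neighbours ((2,3) and (3,2)), so the path must pass straight through it: one of those is the cell it's entered from and the other is where it exits.
Route from (2,2): right 1 to (2,3), down 1 to (3,3), left 2 to (3,1), up 2 to (1,1), right 1 to (1,2) — 7 moves in all.
Check: all 8 open cells covered.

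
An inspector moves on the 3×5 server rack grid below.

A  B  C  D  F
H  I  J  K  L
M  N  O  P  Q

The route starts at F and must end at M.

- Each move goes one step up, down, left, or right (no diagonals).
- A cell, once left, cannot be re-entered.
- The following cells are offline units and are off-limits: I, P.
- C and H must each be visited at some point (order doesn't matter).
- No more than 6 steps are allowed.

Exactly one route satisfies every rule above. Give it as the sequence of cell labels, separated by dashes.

F - D - C - B - A - H - M

The 6-move cap with required stops at C, H leaves no slack for detours.
Route from F: 4× left (reaching A), 2× down (reaching M) — 6 moves in all.
Check: all required cells visited; 6 ≤ 6 moves.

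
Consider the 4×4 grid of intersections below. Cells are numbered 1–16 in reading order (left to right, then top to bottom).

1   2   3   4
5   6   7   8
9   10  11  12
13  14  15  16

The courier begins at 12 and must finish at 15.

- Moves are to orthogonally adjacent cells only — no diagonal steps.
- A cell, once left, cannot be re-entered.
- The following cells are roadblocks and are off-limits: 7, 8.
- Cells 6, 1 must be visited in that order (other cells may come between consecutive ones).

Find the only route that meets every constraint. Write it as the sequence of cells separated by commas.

The waypoints must appear in the order 6, 1, with no cell reused.
Route from 12: 2× left (reaching 10), 2× up (reaching 2), left to 1, 3× down (reaching 13), 2× right (reaching 15) — 10 moves in all.
Check: order respected (6 at step 3, 1 at step 5).

12, 11, 10, 6, 2, 1, 5, 9, 13, 14, 15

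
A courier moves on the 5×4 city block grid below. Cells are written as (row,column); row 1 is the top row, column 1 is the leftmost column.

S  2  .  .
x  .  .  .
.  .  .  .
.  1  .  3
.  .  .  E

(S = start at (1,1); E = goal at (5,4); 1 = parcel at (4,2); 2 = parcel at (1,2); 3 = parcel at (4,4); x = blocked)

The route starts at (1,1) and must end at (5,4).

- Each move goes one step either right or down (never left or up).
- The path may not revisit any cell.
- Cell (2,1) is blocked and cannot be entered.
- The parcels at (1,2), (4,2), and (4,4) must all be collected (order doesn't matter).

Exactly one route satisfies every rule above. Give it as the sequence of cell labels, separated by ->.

Moves only go right or down, so the column and row indices never decrease.
Route from (1,1): right 1 to (1,2), down 3 to (4,2), right 2 to (4,4), down 1 to (5,4) — 7 moves in all.
Check: all required cells visited.

(1,1) -> (1,2) -> (2,2) -> (3,2) -> (4,2) -> (4,3) -> (4,4) -> (5,4)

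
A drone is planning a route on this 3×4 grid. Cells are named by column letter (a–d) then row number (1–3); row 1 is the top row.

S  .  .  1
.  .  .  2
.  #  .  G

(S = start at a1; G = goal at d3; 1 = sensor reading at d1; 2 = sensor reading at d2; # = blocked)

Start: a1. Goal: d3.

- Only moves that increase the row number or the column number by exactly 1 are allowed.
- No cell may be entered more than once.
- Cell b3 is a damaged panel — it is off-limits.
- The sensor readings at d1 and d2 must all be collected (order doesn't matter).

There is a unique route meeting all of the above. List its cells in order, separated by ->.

Moves only go right or down, so the column and row indices never decrease.
Route from a1: right 3 to d1, down 2 to d3 — 5 moves in all.
Check: all required cells visited.

a1 -> b1 -> c1 -> d1 -> d2 -> d3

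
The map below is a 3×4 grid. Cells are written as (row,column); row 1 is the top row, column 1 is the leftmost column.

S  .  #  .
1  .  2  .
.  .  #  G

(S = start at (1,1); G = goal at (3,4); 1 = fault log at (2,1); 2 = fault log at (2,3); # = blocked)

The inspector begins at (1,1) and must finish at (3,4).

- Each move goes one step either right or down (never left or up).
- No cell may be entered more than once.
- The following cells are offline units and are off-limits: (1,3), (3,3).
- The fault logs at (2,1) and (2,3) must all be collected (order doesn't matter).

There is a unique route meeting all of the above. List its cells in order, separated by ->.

Moves only go right or down, so the column and row indices never decrease.
Route from (1,1): down 1 to (2,1), right 3 to (2,4), down 1 to (3,4) — 5 moves in all.
Check: all required cells visited.

(1,1) -> (2,1) -> (2,2) -> (2,3) -> (2,4) -> (3,4)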